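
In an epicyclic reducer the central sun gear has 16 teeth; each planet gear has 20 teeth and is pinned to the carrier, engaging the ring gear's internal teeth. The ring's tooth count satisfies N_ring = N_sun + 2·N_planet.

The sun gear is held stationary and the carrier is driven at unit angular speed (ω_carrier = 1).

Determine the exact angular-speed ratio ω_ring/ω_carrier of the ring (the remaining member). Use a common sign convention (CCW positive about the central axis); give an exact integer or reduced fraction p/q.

9/7

N_ring = 16 + 2·20 = 56
16(ω_s−ω_c) = −56(ω_r−ω_c),  ω_s=0, ω_c=1
ω_r = 1 − (16/56)(0−1) = 9/7
ω_r/ω_c = 9/7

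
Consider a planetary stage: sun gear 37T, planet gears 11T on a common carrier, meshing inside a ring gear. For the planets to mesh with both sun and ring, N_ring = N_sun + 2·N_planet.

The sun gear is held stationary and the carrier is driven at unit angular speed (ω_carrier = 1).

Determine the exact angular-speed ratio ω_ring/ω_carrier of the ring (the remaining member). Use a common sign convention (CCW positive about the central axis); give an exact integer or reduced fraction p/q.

96/59

N_ring = 37 + 2·11 = 59
37(ω_s−ω_c) = −59(ω_r−ω_c),  ω_s=0, ω_c=1
ω_r = 1 − (37/59)(0−1) = 96/59
ω_r/ω_c = 96/59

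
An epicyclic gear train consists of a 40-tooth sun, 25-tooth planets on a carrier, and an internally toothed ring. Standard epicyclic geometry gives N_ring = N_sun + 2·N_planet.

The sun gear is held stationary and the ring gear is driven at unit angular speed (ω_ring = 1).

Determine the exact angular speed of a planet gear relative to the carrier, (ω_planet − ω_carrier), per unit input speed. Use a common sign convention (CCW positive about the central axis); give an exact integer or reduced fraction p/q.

N_ring = 40 + 2·25 = 90
40(ω_s−ω_c) = −90(ω_r−ω_c),  ω_s=0, ω_r=1
40(0−ω_c) = −90(1−ω_c)  ⇒  130ω_c = 90  ⇒  ω_c = 9/13
sun–planet: 40·(0−9/13) = −25·(ω_p−ω_c)  ⇒  ω_p−ω_c = −(40/25)·(-9/13) = 72/65

72/65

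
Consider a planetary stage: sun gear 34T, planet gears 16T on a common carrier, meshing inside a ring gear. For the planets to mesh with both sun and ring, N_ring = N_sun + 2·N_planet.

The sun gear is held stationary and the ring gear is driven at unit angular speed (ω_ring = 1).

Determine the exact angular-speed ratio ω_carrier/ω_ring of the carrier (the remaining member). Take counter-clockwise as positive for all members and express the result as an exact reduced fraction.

N_ring = 34 + 2·16 = 66
34(ω_s−ω_c) = −66(ω_r−ω_c),  ω_s=0, ω_r=1
34(0−ω_c) = −66(1−ω_c)  ⇒  100ω_c = 66  ⇒  ω_c = 33/50
ω_c/ω_r = 33/50

33/50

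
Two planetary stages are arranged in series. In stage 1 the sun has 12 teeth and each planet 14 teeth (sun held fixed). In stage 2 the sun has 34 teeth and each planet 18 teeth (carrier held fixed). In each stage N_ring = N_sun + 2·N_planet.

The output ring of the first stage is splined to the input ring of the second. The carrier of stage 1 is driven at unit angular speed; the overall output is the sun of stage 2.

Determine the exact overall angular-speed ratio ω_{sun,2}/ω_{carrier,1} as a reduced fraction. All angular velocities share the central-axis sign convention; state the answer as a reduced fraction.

-91/34

Stage 1: N_ring = 12 + 2·14 = 40
Stage 1: 12(ω_s−ω_c) = −40(ω_r−ω_c),  ω_s=0, ω_c=1
Stage 1: ω_r = 1 − (12/40)(0−1) = 13/10
  ⇒ ω_r¹/ω_c¹ = 13/10
Stage 2: N_ring = 34 + 2·18 = 70
Stage 2: 34(ω_s−ω_c) = −70(ω_r−ω_c),  ω_c=0, ω_r=1
Stage 2: ω_s = 0 − (70/34)(1−0) = -35/17
  ⇒ ω_s²/ω_r² = -35/17
Coupling ω_r² = ω_r¹ ⇒ overall = 13/10 × -35/17 = -91/34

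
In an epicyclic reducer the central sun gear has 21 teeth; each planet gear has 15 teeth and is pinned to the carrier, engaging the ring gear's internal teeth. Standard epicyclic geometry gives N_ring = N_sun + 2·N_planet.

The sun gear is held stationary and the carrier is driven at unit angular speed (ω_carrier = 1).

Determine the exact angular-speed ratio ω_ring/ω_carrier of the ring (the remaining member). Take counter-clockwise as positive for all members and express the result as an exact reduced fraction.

24/17

N_ring = 21 + 2·15 = 51
21(ω_s−ω_c) = −51(ω_r−ω_c),  ω_s=0, ω_c=1
ω_r = 1 − (21/51)(0−1) = 24/17
ω_r/ω_c = 24/17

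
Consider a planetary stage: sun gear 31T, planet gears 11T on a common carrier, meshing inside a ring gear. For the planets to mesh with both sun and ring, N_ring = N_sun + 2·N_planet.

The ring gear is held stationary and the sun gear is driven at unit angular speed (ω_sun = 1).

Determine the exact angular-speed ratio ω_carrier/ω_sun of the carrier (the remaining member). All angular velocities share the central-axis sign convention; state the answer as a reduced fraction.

31/84

N_ring = 31 + 2·11 = 53
31(ω_s−ω_c) = −53(ω_r−ω_c),  ω_r=0, ω_s=1
31(1−ω_c) = −53(0−ω_c)  ⇒  84ω_c = 31  ⇒  ω_c = 31/84
ω_c/ω_s = 31/84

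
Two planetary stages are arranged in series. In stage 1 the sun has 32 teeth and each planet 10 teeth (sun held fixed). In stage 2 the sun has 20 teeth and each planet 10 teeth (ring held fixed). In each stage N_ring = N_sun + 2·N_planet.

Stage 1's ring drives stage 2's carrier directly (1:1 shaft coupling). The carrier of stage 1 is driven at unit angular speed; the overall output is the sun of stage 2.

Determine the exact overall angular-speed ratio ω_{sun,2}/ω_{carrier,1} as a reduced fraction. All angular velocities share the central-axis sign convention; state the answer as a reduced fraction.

63/13

Stage 1: N_ring = 32 + 2·10 = 52
Stage 1: 32(ω_s−ω_c) = −52(ω_r−ω_c),  ω_s=0, ω_c=1
Stage 1: ω_r = 1 − (32/52)(0−1) = 21/13
  ⇒ ω_r¹/ω_c¹ = 21/13
Stage 2: N_ring = 20 + 2·10 = 40
Stage 2: 20(ω_s−ω_c) = −40(ω_r−ω_c),  ω_r=0, ω_c=1
Stage 2: ω_s = 1 − (40/20)(0−1) = 3
  ⇒ ω_s²/ω_c² = 3
Coupling ω_c² = ω_r¹ ⇒ overall = 21/13 × 3 = 63/13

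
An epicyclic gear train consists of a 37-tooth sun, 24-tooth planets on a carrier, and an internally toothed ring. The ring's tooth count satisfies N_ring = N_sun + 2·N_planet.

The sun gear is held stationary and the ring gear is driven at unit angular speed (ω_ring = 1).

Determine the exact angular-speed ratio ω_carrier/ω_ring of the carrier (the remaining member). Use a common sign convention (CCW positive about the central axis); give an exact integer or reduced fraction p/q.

N_ring = 37 + 2·24 = 85
37(ω_s−ω_c) = −85(ω_r−ω_c),  ω_s=0, ω_r=1
37(0−ω_c) = −85(1−ω_c)  ⇒  122ω_c = 85  ⇒  ω_c = 85/122
ω_c/ω_r = 85/122

85/122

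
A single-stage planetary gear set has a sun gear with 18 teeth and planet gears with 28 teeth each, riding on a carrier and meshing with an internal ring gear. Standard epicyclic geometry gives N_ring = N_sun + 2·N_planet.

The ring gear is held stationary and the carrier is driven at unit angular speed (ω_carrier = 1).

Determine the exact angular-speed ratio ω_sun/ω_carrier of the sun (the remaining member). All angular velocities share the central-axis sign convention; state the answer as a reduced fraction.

46/9

N_ring = 18 + 2·28 = 74
18(ω_s−ω_c) = −74(ω_r−ω_c),  ω_r=0, ω_c=1
ω_s = 1 − (74/18)(0−1) = 46/9
ω_s/ω_c = 46/9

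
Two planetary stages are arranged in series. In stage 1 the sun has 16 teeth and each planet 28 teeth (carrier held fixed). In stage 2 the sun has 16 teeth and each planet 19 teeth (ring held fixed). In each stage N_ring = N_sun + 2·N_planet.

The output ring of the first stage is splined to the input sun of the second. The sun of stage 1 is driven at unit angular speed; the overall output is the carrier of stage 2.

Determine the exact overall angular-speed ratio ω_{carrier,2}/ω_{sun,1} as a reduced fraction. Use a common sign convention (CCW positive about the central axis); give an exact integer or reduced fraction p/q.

-16/315

Stage 1: N_ring = 16 + 2·28 = 72
Stage 1: 16(ω_s−ω_c) = −72(ω_r−ω_c),  ω_c=0, ω_s=1
Stage 1: ω_r = 0 − (16/72)(1−0) = -2/9
  ⇒ ω_r¹/ω_s¹ = -2/9
Stage 2: N_ring = 16 + 2·19 = 54
Stage 2: 16(ω_s−ω_c) = −54(ω_r−ω_c),  ω_r=0, ω_s=1
Stage 2: 16(1−ω_c) = −54(0−ω_c)  ⇒  70ω_c = 16  ⇒  ω_c = 8/35
  ⇒ ω_c²/ω_s² = 8/35
Coupling ω_s² = ω_r¹ ⇒ overall = -2/9 × 8/35 = -16/315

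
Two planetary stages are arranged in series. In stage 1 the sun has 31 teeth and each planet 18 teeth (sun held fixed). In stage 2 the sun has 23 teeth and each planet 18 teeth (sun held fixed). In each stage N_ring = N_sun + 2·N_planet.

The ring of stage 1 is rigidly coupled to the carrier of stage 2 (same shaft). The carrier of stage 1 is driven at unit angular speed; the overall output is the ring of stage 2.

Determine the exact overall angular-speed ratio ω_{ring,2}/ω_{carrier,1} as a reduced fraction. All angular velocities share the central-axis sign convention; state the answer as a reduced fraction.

8036/3953

Stage 1: N_ring = 31 + 2·18 = 67
Stage 1: 31(ω_s−ω_c) = −67(ω_r−ω_c),  ω_s=0, ω_c=1
Stage 1: ω_r = 1 − (31/67)(0−1) = 98/67
  ⇒ ω_r¹/ω_c¹ = 98/67
Stage 2: N_ring = 23 + 2·18 = 59
Stage 2: 23(ω_s−ω_c) = −59(ω_r−ω_c),  ω_s=0, ω_c=1
Stage 2: ω_r = 1 − (23/59)(0−1) = 82/59
  ⇒ ω_r²/ω_c² = 82/59
Coupling ω_c² = ω_r¹ ⇒ overall = 98/67 × 82/59 = 8036/3953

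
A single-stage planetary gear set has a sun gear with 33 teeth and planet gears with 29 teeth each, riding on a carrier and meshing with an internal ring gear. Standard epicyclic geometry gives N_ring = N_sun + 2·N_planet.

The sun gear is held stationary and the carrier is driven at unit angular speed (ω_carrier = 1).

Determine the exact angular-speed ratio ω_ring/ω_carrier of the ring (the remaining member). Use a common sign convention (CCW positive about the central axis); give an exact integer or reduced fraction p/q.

124/91

N_ring = 33 + 2·29 = 91
33(ω_s−ω_c) = −91(ω_r−ω_c),  ω_s=0, ω_c=1
ω_r = 1 − (33/91)(0−1) = 124/91
ω_r/ω_c = 124/91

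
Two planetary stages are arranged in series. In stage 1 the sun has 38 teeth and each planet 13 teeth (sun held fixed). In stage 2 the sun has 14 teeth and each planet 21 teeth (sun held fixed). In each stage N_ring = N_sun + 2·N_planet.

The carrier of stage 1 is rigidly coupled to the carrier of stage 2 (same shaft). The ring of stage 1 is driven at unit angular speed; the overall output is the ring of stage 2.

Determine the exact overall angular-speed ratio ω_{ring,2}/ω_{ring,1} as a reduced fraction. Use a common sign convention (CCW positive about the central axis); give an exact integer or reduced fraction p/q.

Stage 1: N_ring = 38 + 2·13 = 64
Stage 1: 38(ω_s−ω_c) = −64(ω_r−ω_c),  ω_s=0, ω_r=1
Stage 1: 38(0−ω_c) = −64(1−ω_c)  ⇒  102ω_c = 64  ⇒  ω_c = 32/51
  ⇒ ω_c¹/ω_r¹ = 32/51
Stage 2: N_ring = 14 + 2·21 = 56
Stage 2: 14(ω_s−ω_c) = −56(ω_r−ω_c),  ω_s=0, ω_c=1
Stage 2: ω_r = 1 − (14/56)(0−1) = 5/4
  ⇒ ω_r²/ω_c² = 5/4
Coupling ω_c² = ω_c¹ ⇒ overall = 32/51 × 5/4 = 40/51

40/51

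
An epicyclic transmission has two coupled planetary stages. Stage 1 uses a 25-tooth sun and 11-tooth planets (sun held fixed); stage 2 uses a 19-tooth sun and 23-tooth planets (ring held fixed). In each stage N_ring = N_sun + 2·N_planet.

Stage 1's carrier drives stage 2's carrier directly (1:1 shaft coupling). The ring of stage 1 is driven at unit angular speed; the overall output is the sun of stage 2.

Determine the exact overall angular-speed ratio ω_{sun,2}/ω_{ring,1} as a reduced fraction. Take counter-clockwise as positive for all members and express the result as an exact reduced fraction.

Stage 1: N_ring = 25 + 2·11 = 47
Stage 1: 25(ω_s−ω_c) = −47(ω_r−ω_c),  ω_s=0, ω_r=1
Stage 1: 25(0−ω_c) = −47(1−ω_c)  ⇒  72ω_c = 47  ⇒  ω_c = 47/72
  ⇒ ω_c¹/ω_r¹ = 47/72
Stage 2: N_ring = 19 + 2·23 = 65
Stage 2: 19(ω_s−ω_c) = −65(ω_r−ω_c),  ω_r=0, ω_c=1
Stage 2: ω_s = 1 − (65/19)(0−1) = 84/19
  ⇒ ω_s²/ω_c² = 84/19
Coupling ω_c² = ω_c¹ ⇒ overall = 47/72 × 84/19 = 329/114

329/114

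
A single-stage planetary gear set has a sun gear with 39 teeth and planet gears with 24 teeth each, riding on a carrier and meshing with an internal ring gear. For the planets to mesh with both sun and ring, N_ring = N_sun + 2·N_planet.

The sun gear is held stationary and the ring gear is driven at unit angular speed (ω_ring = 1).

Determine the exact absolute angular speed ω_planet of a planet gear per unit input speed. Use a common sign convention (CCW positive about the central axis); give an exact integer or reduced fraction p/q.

N_ring = 39 + 2·24 = 87
39(ω_s−ω_c) = −87(ω_r−ω_c),  ω_s=0, ω_r=1
39(0−ω_c) = −87(1−ω_c)  ⇒  126ω_c = 87  ⇒  ω_c = 29/42
sun–planet: 39·(0−29/42) = −24·(ω_p−ω_c)  ⇒  ω_p−ω_c = −(39/24)·(-29/42) = 377/336
ω_p = 29/42 + 377/336 = 29/16

29/16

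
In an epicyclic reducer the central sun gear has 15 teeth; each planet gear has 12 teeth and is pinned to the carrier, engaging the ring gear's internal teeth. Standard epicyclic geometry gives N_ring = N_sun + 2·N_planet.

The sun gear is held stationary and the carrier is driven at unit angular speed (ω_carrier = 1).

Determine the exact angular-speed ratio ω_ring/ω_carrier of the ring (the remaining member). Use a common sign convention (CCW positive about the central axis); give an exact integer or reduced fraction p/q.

N_ring = 15 + 2·12 = 39
15(ω_s−ω_c) = −39(ω_r−ω_c),  ω_s=0, ω_c=1
ω_r = 1 − (15/39)(0−1) = 18/13
ω_r/ω_c = 18/13

18/13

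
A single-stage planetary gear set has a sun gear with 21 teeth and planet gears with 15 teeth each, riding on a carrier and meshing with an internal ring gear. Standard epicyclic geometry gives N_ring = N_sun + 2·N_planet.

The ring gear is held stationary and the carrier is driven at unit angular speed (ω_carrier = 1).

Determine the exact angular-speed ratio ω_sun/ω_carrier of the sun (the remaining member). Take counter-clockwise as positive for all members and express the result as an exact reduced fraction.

N_ring = 21 + 2·15 = 51
21(ω_s−ω_c) = −51(ω_r−ω_c),  ω_r=0, ω_c=1
ω_s = 1 − (51/21)(0−1) = 24/7
ω_s/ω_c = 24/7

24/7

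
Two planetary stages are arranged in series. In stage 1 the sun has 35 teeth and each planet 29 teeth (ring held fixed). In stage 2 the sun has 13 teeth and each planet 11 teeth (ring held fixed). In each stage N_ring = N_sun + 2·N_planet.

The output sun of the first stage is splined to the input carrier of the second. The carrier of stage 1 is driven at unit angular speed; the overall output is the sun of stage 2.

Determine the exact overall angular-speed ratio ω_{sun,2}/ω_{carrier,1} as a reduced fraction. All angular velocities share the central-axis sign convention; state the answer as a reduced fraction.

Stage 1: N_ring = 35 + 2·29 = 93
Stage 1: 35(ω_s−ω_c) = −93(ω_r−ω_c),  ω_r=0, ω_c=1
Stage 1: ω_s = 1 − (93/35)(0−1) = 128/35
  ⇒ ω_s¹/ω_c¹ = 128/35
Stage 2: N_ring = 13 + 2·11 = 35
Stage 2: 13(ω_s−ω_c) = −35(ω_r−ω_c),  ω_r=0, ω_c=1
Stage 2: ω_s = 1 − (35/13)(0−1) = 48/13
  ⇒ ω_s²/ω_c² = 48/13
Coupling ω_c² = ω_s¹ ⇒ overall = 128/35 × 48/13 = 6144/455

6144/455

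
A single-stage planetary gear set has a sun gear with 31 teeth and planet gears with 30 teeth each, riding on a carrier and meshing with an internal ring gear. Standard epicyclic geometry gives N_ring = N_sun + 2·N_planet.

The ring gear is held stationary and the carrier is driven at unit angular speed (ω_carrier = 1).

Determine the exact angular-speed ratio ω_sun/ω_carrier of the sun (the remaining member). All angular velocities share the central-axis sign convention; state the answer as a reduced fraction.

N_ring = 31 + 2·30 = 91
31(ω_s−ω_c) = −91(ω_r−ω_c),  ω_r=0, ω_c=1
ω_s = 1 − (91/31)(0−1) = 122/31
ω_s/ω_c = 122/31

122/31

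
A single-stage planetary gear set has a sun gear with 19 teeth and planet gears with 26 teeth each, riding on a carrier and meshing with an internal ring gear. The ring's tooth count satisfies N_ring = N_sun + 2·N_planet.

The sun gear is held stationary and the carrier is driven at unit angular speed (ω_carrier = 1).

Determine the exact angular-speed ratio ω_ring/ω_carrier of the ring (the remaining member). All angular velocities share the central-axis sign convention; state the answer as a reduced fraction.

90/71

N_ring = 19 + 2·26 = 71
19(ω_s−ω_c) = −71(ω_r−ω_c),  ω_s=0, ω_c=1
ω_r = 1 − (19/71)(0−1) = 90/71
ω_r/ω_c = 90/71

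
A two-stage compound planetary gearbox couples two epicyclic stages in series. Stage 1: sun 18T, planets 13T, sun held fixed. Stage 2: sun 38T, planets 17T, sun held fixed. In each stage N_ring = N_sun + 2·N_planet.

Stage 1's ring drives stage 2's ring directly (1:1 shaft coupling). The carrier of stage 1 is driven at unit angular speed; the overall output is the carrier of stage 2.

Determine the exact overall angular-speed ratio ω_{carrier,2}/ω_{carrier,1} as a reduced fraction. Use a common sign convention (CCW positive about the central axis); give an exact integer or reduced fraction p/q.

558/605

Stage 1: N_ring = 18 + 2·13 = 44
Stage 1: 18(ω_s−ω_c) = −44(ω_r−ω_c),  ω_s=0, ω_c=1
Stage 1: ω_r = 1 − (18/44)(0−1) = 31/22
  ⇒ ω_r¹/ω_c¹ = 31/22
Stage 2: N_ring = 38 + 2·17 = 72
Stage 2: 38(ω_s−ω_c) = −72(ω_r−ω_c),  ω_s=0, ω_r=1
Stage 2: 38(0−ω_c) = −72(1−ω_c)  ⇒  110ω_c = 72  ⇒  ω_c = 36/55
  ⇒ ω_c²/ω_r² = 36/55
Coupling ω_r² = ω_r¹ ⇒ overall = 31/22 × 36/55 = 558/605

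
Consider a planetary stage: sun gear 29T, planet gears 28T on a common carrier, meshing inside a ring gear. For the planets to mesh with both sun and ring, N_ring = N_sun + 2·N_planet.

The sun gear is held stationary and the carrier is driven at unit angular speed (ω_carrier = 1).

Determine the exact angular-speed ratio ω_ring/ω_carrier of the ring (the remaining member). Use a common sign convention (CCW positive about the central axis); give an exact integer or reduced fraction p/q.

114/85

N_ring = 29 + 2·28 = 85
29(ω_s−ω_c) = −85(ω_r−ω_c),  ω_s=0, ω_c=1
ω_r = 1 − (29/85)(0−1) = 114/85
ω_r/ω_c = 114/85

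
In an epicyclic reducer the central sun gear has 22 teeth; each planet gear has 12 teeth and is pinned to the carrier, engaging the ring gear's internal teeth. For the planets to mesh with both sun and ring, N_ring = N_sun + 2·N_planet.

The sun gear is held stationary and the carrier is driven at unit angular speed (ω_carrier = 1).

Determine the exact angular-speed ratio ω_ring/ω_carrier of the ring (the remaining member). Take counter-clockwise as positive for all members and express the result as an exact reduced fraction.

34/23

N_ring = 22 + 2·12 = 46
22(ω_s−ω_c) = −46(ω_r−ω_c),  ω_s=0, ω_c=1
ω_r = 1 − (22/46)(0−1) = 34/23
ω_r/ω_c = 34/23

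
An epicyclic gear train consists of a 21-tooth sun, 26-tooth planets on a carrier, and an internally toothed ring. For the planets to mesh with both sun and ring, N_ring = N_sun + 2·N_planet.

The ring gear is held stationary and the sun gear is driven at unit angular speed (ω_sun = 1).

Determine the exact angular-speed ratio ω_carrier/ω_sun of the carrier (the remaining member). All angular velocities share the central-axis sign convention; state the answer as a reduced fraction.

21/94

N_ring = 21 + 2·26 = 73
21(ω_s−ω_c) = −73(ω_r−ω_c),  ω_r=0, ω_s=1
21(1−ω_c) = −73(0−ω_c)  ⇒  94ω_c = 21  ⇒  ω_c = 21/94
ω_c/ω_s = 21/94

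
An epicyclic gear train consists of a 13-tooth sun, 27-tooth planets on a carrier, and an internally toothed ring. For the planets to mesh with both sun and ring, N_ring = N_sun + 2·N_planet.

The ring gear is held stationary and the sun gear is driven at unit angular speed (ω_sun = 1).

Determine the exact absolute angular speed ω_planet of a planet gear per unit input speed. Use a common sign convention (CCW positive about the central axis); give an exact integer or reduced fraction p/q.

N_ring = 13 + 2·27 = 67
13(ω_s−ω_c) = −67(ω_r−ω_c),  ω_r=0, ω_s=1
13(1−ω_c) = −67(0−ω_c)  ⇒  80ω_c = 13  ⇒  ω_c = 13/80
sun–planet: 13·(1−13/80) = −27·(ω_p−ω_c)  ⇒  ω_p−ω_c = −(13/27)·(67/80) = -871/2160
ω_p = 13/80 − 871/2160 = -13/54

-13/54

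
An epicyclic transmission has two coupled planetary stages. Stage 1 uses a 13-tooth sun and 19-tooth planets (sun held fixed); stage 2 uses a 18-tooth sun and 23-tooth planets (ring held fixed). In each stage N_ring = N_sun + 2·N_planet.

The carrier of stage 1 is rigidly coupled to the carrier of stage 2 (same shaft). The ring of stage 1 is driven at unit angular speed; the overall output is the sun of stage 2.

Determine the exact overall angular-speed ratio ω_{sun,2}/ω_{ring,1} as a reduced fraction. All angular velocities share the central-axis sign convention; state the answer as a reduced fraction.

697/192

Stage 1: N_ring = 13 + 2·19 = 51
Stage 1: 13(ω_s−ω_c) = −51(ω_r−ω_c),  ω_s=0, ω_r=1
Stage 1: 13(0−ω_c) = −51(1−ω_c)  ⇒  64ω_c = 51  ⇒  ω_c = 51/64
  ⇒ ω_c¹/ω_r¹ = 51/64
Stage 2: N_ring = 18 + 2·23 = 64
Stage 2: 18(ω_s−ω_c) = −64(ω_r−ω_c),  ω_r=0, ω_c=1
Stage 2: ω_s = 1 − (64/18)(0−1) = 41/9
  ⇒ ω_s²/ω_c² = 41/9
Coupling ω_c² = ω_c¹ ⇒ overall = 51/64 × 41/9 = 697/192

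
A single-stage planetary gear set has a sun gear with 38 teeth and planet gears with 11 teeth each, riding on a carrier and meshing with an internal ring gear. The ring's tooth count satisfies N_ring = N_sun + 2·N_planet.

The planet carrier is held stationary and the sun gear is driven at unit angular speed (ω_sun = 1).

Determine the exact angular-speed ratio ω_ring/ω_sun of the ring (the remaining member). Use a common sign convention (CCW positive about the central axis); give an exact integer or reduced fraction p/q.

N_ring = 38 + 2·11 = 60
38(ω_s−ω_c) = −60(ω_r−ω_c),  ω_c=0, ω_s=1
ω_r = 0 − (38/60)(1−0) = -19/30
ω_r/ω_s = -19/30

-19/30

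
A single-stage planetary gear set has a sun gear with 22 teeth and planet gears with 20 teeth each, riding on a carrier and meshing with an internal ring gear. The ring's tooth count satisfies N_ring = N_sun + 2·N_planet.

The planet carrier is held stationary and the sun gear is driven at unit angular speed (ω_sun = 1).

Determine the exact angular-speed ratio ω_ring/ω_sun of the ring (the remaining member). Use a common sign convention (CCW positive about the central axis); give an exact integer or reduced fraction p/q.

N_ring = 22 + 2·20 = 62
22(ω_s−ω_c) = −62(ω_r−ω_c),  ω_c=0, ω_s=1
ω_r = 0 − (22/62)(1−0) = -11/31
ω_r/ω_s = -11/31

-11/31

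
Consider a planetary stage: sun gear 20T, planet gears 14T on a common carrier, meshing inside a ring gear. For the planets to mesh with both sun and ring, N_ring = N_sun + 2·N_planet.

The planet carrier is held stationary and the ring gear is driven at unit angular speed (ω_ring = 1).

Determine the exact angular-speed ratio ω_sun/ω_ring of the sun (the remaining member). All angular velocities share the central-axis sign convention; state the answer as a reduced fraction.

-12/5

N_ring = 20 + 2·14 = 48
20(ω_s−ω_c) = −48(ω_r−ω_c),  ω_c=0, ω_r=1
ω_s = 0 − (48/20)(1−0) = -12/5
ω_s/ω_r = -12/5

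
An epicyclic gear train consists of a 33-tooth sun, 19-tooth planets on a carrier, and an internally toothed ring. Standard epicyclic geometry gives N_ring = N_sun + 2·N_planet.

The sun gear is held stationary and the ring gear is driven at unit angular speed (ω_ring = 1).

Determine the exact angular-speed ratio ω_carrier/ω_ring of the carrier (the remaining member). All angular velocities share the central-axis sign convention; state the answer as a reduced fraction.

71/104

N_ring = 33 + 2·19 = 71
33(ω_s−ω_c) = −71(ω_r−ω_c),  ω_s=0, ω_r=1
33(0−ω_c) = −71(1−ω_c)  ⇒  104ω_c = 71  ⇒  ω_c = 71/104
ω_c/ω_r = 71/104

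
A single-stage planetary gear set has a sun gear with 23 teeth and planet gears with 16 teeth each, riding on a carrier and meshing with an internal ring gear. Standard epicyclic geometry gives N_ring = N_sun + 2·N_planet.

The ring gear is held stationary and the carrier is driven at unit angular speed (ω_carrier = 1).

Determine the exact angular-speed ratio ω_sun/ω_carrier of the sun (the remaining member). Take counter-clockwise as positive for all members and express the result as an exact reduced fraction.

78/23

N_ring = 23 + 2·16 = 55
23(ω_s−ω_c) = −55(ω_r−ω_c),  ω_r=0, ω_c=1
ω_s = 1 − (55/23)(0−1) = 78/23
ω_s/ω_c = 78/23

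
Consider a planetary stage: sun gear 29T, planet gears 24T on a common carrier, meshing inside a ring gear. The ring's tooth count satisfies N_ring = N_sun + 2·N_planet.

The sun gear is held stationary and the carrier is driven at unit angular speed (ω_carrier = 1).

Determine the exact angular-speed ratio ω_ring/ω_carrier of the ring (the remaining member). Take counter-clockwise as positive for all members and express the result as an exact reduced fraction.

N_ring = 29 + 2·24 = 77
29(ω_s−ω_c) = −77(ω_r−ω_c),  ω_s=0, ω_c=1
ω_r = 1 − (29/77)(0−1) = 106/77
ω_r/ω_c = 106/77

106/77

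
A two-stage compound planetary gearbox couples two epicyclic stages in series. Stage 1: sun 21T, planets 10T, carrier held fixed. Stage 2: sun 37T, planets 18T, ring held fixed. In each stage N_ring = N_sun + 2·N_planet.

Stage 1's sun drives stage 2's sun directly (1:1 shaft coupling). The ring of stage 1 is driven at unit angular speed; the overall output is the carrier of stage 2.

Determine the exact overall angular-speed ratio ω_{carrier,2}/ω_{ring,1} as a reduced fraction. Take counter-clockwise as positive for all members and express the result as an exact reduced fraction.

-1517/2310

Stage 1: N_ring = 21 + 2·10 = 41
Stage 1: 21(ω_s−ω_c) = −41(ω_r−ω_c),  ω_c=0, ω_r=1
Stage 1: ω_s = 0 − (41/21)(1−0) = -41/21
  ⇒ ω_s¹/ω_r¹ = -41/21
Stage 2: N_ring = 37 + 2·18 = 73
Stage 2: 37(ω_s−ω_c) = −73(ω_r−ω_c),  ω_r=0, ω_s=1
Stage 2: 37(1−ω_c) = −73(0−ω_c)  ⇒  110ω_c = 37  ⇒  ω_c = 37/110
  ⇒ ω_c²/ω_s² = 37/110
Coupling ω_s² = ω_s¹ ⇒ overall = -41/21 × 37/110 = -1517/2310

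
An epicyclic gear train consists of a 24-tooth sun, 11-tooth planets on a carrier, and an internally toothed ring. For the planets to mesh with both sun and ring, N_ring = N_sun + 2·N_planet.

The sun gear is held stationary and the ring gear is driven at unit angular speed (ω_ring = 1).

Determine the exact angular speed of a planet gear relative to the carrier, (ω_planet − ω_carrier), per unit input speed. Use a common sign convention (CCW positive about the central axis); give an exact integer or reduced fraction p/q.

552/385

N_ring = 24 + 2·11 = 46
24(ω_s−ω_c) = −46(ω_r−ω_c),  ω_s=0, ω_r=1
24(0−ω_c) = −46(1−ω_c)  ⇒  70ω_c = 46  ⇒  ω_c = 23/35
sun–planet: 24·(0−23/35) = −11·(ω_p−ω_c)  ⇒  ω_p−ω_c = −(24/11)·(-23/35) = 552/385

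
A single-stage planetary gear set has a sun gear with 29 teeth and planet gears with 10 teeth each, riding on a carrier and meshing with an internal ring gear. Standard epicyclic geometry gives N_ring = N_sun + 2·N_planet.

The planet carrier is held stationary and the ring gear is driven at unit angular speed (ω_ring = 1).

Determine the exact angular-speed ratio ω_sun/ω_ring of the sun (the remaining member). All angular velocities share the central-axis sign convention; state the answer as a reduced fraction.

N_ring = 29 + 2·10 = 49
29(ω_s−ω_c) = −49(ω_r−ω_c),  ω_c=0, ω_r=1
ω_s = 0 − (49/29)(1−0) = -49/29
ω_s/ω_r = -49/29

-49/29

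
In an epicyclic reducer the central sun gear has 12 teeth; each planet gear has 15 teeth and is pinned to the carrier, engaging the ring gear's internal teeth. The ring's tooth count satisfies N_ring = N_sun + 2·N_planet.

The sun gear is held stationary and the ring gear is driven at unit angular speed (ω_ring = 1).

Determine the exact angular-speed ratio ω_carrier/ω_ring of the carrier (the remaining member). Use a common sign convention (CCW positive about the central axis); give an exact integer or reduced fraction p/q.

N_ring = 12 + 2·15 = 42
12(ω_s−ω_c) = −42(ω_r−ω_c),  ω_s=0, ω_r=1
12(0−ω_c) = −42(1−ω_c)  ⇒  54ω_c = 42  ⇒  ω_c = 7/9
ω_c/ω_r = 7/9

7/9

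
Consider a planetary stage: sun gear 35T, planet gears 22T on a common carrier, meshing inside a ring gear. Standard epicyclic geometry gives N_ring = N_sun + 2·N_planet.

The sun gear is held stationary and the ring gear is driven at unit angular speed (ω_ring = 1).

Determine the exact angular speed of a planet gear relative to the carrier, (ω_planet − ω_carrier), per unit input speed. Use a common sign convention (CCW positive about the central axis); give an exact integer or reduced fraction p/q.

N_ring = 35 + 2·22 = 79
35(ω_s−ω_c) = −79(ω_r−ω_c),  ω_s=0, ω_r=1
35(0−ω_c) = −79(1−ω_c)  ⇒  114ω_c = 79  ⇒  ω_c = 79/114
sun–planet: 35·(0−79/114) = −22·(ω_p−ω_c)  ⇒  ω_p−ω_c = −(35/22)·(-79/114) = 2765/2508

2765/2508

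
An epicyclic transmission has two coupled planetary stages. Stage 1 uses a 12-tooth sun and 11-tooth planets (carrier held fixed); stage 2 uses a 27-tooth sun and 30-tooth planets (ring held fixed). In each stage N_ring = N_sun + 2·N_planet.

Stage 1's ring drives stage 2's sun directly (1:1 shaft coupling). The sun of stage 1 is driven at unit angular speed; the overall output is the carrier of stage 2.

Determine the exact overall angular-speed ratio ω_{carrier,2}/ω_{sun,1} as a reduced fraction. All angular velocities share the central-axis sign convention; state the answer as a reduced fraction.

Stage 1: N_ring = 12 + 2·11 = 34
Stage 1: 12(ω_s−ω_c) = −34(ω_r−ω_c),  ω_c=0, ω_s=1
Stage 1: ω_r = 0 − (12/34)(1−0) = -6/17
  ⇒ ω_r¹/ω_s¹ = -6/17
Stage 2: N_ring = 27 + 2·30 = 87
Stage 2: 27(ω_s−ω_c) = −87(ω_r−ω_c),  ω_r=0, ω_s=1
Stage 2: 27(1−ω_c) = −87(0−ω_c)  ⇒  114ω_c = 27  ⇒  ω_c = 9/38
  ⇒ ω_c²/ω_s² = 9/38
Coupling ω_s² = ω_r¹ ⇒ overall = -6/17 × 9/38 = -27/323

-27/323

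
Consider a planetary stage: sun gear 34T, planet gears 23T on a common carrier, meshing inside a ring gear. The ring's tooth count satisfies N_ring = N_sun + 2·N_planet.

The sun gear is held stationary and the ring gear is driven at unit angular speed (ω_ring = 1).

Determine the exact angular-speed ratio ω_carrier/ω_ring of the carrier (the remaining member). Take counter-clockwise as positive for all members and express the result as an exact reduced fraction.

N_ring = 34 + 2·23 = 80
34(ω_s−ω_c) = −80(ω_r−ω_c),  ω_s=0, ω_r=1
34(0−ω_c) = −80(1−ω_c)  ⇒  114ω_c = 80  ⇒  ω_c = 40/57
ω_c/ω_r = 40/57

40/57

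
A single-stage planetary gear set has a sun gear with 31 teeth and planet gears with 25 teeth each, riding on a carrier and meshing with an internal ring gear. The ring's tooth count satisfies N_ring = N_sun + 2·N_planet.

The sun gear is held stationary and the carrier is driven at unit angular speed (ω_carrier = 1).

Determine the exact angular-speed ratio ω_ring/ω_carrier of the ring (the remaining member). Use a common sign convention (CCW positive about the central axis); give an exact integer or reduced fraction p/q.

112/81

N_ring = 31 + 2·25 = 81
31(ω_s−ω_c) = −81(ω_r−ω_c),  ω_s=0, ω_c=1
ω_r = 1 − (31/81)(0−1) = 112/81
ω_r/ω_c = 112/81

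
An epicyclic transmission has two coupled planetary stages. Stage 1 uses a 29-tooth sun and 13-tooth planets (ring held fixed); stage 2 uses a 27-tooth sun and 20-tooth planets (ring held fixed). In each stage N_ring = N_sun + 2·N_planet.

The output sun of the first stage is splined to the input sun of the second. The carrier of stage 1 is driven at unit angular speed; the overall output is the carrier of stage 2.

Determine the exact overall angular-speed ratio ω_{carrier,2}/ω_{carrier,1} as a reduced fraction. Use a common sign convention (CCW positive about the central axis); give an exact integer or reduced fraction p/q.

Stage 1: N_ring = 29 + 2·13 = 55
Stage 1: 29(ω_s−ω_c) = −55(ω_r−ω_c),  ω_r=0, ω_c=1
Stage 1: ω_s = 1 − (55/29)(0−1) = 84/29
  ⇒ ω_s¹/ω_c¹ = 84/29
Stage 2: N_ring = 27 + 2·20 = 67
Stage 2: 27(ω_s−ω_c) = −67(ω_r−ω_c),  ω_r=0, ω_s=1
Stage 2: 27(1−ω_c) = −67(0−ω_c)  ⇒  94ω_c = 27  ⇒  ω_c = 27/94
  ⇒ ω_c²/ω_s² = 27/94
Coupling ω_s² = ω_s¹ ⇒ overall = 84/29 × 27/94 = 1134/1363

1134/1363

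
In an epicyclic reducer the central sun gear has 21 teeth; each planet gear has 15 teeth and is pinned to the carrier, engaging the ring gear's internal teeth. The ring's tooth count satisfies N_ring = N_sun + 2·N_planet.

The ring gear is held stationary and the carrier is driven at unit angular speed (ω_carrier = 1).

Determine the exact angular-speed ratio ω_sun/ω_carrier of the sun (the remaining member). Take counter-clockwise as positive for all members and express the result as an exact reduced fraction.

N_ring = 21 + 2·15 = 51
21(ω_s−ω_c) = −51(ω_r−ω_c),  ω_r=0, ω_c=1
ω_s = 1 − (51/21)(0−1) = 24/7
ω_s/ω_c = 24/7

24/7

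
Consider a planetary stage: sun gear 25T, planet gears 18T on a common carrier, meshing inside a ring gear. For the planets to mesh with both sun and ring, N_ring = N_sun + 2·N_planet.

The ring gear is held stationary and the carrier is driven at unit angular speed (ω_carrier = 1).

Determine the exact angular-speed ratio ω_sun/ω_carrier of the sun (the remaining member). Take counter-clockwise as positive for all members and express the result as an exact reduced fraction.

N_ring = 25 + 2·18 = 61
25(ω_s−ω_c) = −61(ω_r−ω_c),  ω_r=0, ω_c=1
ω_s = 1 − (61/25)(0−1) = 86/25
ω_s/ω_c = 86/25

86/25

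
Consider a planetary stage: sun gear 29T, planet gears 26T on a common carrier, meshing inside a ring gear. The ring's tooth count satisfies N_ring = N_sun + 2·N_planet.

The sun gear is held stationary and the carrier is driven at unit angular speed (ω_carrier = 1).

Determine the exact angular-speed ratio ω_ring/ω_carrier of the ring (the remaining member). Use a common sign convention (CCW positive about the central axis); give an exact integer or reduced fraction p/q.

110/81

N_ring = 29 + 2·26 = 81
29(ω_s−ω_c) = −81(ω_r−ω_c),  ω_s=0, ω_c=1
ω_r = 1 − (29/81)(0−1) = 110/81
ω_r/ω_c = 110/81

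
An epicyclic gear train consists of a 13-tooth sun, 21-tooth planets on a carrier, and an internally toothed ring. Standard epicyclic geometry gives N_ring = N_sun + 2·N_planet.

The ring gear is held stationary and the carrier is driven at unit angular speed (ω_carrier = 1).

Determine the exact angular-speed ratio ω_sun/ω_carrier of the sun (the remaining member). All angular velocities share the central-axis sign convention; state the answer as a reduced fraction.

N_ring = 13 + 2·21 = 55
13(ω_s−ω_c) = −55(ω_r−ω_c),  ω_r=0, ω_c=1
ω_s = 1 − (55/13)(0−1) = 68/13
ω_s/ω_c = 68/13

68/13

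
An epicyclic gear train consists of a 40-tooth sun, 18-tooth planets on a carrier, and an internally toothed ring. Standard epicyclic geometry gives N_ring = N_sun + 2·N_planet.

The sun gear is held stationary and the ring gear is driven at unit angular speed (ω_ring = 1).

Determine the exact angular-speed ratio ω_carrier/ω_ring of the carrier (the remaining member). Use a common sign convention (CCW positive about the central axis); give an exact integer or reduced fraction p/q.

19/29

N_ring = 40 + 2·18 = 76
40(ω_s−ω_c) = −76(ω_r−ω_c),  ω_s=0, ω_r=1
40(0−ω_c) = −76(1−ω_c)  ⇒  116ω_c = 76  ⇒  ω_c = 19/29
ω_c/ω_r = 19/29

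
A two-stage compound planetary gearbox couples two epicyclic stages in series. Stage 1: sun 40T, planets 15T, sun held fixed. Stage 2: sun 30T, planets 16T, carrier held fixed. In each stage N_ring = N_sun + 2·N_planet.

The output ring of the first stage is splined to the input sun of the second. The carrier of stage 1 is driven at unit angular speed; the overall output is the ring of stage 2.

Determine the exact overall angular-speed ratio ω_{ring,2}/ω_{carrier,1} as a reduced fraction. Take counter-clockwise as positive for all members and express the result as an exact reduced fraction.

Stage 1: N_ring = 40 + 2·15 = 70
Stage 1: 40(ω_s−ω_c) = −70(ω_r−ω_c),  ω_s=0, ω_c=1
Stage 1: ω_r = 1 − (40/70)(0−1) = 11/7
  ⇒ ω_r¹/ω_c¹ = 11/7
Stage 2: N_ring = 30 + 2·16 = 62
Stage 2: 30(ω_s−ω_c) = −62(ω_r−ω_c),  ω_c=0, ω_s=1
Stage 2: ω_r = 0 − (30/62)(1−0) = -15/31
  ⇒ ω_r²/ω_s² = -15/31
Coupling ω_s² = ω_r¹ ⇒ overall = 11/7 × -15/31 = -165/217

-165/217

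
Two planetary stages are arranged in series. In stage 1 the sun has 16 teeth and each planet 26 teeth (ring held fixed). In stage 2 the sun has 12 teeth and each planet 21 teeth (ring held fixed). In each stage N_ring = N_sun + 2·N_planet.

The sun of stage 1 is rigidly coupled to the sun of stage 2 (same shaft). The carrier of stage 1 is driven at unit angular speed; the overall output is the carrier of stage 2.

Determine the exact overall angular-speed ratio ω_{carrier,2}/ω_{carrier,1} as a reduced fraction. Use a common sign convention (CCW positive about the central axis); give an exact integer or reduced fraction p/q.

21/22

Stage 1: N_ring = 16 + 2·26 = 68
Stage 1: 16(ω_s−ω_c) = −68(ω_r−ω_c),  ω_r=0, ω_c=1
Stage 1: ω_s = 1 − (68/16)(0−1) = 21/4
  ⇒ ω_s¹/ω_c¹ = 21/4
Stage 2: N_ring = 12 + 2·21 = 54
Stage 2: 12(ω_s−ω_c) = −54(ω_r−ω_c),  ω_r=0, ω_s=1
Stage 2: 12(1−ω_c) = −54(0−ω_c)  ⇒  66ω_c = 12  ⇒  ω_c = 2/11
  ⇒ ω_c²/ω_s² = 2/11
Coupling ω_s² = ω_s¹ ⇒ overall = 21/4 × 2/11 = 21/22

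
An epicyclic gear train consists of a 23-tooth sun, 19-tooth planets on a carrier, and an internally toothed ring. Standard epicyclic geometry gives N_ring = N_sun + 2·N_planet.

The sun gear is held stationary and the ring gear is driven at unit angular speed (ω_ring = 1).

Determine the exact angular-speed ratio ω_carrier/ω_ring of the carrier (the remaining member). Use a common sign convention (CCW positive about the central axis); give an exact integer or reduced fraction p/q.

N_ring = 23 + 2·19 = 61
23(ω_s−ω_c) = −61(ω_r−ω_c),  ω_s=0, ω_r=1
23(0−ω_c) = −61(1−ω_c)  ⇒  84ω_c = 61  ⇒  ω_c = 61/84
ω_c/ω_r = 61/84

61/84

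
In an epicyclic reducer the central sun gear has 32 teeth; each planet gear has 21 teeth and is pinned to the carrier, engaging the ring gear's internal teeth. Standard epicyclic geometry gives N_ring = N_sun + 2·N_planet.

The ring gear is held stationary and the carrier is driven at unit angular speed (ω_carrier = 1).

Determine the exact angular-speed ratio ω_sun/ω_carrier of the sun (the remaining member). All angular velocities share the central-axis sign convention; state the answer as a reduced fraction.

N_ring = 32 + 2·21 = 74
32(ω_s−ω_c) = −74(ω_r−ω_c),  ω_r=0, ω_c=1
ω_s = 1 − (74/32)(0−1) = 53/16
ω_s/ω_c = 53/16

53/16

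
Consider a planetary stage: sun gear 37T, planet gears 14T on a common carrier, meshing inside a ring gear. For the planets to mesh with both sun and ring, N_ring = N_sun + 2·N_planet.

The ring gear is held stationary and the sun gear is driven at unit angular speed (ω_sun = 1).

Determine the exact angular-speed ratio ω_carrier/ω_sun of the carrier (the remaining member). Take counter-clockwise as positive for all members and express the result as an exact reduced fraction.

N_ring = 37 + 2·14 = 65
37(ω_s−ω_c) = −65(ω_r−ω_c),  ω_r=0, ω_s=1
37(1−ω_c) = −65(0−ω_c)  ⇒  102ω_c = 37  ⇒  ω_c = 37/102
ω_c/ω_s = 37/102

37/102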